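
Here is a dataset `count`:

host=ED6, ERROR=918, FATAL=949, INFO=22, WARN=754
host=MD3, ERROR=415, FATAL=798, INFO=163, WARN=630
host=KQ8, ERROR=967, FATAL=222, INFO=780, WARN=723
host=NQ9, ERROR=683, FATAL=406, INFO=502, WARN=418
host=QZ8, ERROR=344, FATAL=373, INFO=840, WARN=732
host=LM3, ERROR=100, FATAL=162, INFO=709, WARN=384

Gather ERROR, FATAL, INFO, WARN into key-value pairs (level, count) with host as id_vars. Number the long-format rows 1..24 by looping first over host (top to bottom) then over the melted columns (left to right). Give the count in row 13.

683

24 rows total (6 × 4). Row 13: index ⌊(13-1)/4⌋ = 3 into host → NQ9; (13-1) mod 4 = 0 into the melted columns → ERROR.
So row 13 is (NQ9, ERROR, 683); count = 683.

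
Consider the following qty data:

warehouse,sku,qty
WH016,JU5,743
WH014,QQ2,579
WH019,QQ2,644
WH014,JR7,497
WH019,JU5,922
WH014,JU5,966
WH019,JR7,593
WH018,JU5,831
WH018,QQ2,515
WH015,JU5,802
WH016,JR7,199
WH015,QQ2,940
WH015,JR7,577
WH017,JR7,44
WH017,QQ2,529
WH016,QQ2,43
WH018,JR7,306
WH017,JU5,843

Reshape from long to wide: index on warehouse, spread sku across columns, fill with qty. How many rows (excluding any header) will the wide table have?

6

6 distinct warehouse values → 6 rows.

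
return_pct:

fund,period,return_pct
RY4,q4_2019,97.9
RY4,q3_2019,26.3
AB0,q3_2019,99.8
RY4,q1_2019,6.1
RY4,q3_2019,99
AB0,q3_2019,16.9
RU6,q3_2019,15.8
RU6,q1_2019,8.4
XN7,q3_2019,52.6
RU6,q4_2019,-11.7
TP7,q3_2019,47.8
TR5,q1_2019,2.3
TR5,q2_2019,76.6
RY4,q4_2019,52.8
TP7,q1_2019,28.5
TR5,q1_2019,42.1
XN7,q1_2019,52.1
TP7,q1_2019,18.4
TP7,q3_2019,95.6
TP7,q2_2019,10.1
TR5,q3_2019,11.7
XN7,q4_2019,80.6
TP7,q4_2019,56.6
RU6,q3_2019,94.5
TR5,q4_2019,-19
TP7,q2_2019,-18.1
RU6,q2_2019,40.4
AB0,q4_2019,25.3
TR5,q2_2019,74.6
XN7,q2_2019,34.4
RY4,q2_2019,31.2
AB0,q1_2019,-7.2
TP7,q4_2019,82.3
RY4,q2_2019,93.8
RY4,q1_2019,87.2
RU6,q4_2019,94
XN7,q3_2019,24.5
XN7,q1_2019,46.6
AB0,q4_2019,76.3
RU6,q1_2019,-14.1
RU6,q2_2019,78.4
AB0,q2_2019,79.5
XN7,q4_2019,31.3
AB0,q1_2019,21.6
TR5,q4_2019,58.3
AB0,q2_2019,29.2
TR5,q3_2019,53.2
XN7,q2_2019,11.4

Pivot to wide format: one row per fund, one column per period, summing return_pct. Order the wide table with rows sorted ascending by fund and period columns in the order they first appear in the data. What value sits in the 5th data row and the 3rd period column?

With rows sorted ascending by fund, row 5 is fund=TR5. period columns in first-appearance order: q4_2019, q3_2019, q1_2019, q2_2019; column 3 is q1_2019.
Long rows with fund=TR5, period=q1_2019: 2.3 + 42.1 = 44.4.

44.4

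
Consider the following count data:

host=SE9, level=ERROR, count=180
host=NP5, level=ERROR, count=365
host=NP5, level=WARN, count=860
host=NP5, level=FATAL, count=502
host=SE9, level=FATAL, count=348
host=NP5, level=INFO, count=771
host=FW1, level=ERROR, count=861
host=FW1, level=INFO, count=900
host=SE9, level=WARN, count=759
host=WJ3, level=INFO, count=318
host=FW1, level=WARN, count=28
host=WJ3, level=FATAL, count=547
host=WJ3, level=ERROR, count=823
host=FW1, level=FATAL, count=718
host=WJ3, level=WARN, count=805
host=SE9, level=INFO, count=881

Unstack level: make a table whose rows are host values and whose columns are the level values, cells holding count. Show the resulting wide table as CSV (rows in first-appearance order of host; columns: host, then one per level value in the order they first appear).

host,ERROR,WARN,FATAL,INFO
SE9,180,759,348,881
NP5,365,860,502,771
FW1,861,28,718,900
WJ3,823,805,547,318

Columns: host plus the 4 distinct level values (ERROR, WARN, FATAL, INFO).
For example, row SE9 column ERROR takes count=180 from the long row (SE9, ERROR).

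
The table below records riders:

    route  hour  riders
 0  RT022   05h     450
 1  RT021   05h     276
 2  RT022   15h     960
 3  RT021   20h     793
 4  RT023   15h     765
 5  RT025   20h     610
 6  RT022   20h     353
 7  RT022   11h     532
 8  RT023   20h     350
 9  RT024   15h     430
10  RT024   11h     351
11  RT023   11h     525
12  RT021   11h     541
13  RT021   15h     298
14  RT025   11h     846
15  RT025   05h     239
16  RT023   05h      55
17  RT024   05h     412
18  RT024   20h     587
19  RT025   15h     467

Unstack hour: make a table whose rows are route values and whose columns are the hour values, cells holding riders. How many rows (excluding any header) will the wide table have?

5 distinct route values → 5 rows.

5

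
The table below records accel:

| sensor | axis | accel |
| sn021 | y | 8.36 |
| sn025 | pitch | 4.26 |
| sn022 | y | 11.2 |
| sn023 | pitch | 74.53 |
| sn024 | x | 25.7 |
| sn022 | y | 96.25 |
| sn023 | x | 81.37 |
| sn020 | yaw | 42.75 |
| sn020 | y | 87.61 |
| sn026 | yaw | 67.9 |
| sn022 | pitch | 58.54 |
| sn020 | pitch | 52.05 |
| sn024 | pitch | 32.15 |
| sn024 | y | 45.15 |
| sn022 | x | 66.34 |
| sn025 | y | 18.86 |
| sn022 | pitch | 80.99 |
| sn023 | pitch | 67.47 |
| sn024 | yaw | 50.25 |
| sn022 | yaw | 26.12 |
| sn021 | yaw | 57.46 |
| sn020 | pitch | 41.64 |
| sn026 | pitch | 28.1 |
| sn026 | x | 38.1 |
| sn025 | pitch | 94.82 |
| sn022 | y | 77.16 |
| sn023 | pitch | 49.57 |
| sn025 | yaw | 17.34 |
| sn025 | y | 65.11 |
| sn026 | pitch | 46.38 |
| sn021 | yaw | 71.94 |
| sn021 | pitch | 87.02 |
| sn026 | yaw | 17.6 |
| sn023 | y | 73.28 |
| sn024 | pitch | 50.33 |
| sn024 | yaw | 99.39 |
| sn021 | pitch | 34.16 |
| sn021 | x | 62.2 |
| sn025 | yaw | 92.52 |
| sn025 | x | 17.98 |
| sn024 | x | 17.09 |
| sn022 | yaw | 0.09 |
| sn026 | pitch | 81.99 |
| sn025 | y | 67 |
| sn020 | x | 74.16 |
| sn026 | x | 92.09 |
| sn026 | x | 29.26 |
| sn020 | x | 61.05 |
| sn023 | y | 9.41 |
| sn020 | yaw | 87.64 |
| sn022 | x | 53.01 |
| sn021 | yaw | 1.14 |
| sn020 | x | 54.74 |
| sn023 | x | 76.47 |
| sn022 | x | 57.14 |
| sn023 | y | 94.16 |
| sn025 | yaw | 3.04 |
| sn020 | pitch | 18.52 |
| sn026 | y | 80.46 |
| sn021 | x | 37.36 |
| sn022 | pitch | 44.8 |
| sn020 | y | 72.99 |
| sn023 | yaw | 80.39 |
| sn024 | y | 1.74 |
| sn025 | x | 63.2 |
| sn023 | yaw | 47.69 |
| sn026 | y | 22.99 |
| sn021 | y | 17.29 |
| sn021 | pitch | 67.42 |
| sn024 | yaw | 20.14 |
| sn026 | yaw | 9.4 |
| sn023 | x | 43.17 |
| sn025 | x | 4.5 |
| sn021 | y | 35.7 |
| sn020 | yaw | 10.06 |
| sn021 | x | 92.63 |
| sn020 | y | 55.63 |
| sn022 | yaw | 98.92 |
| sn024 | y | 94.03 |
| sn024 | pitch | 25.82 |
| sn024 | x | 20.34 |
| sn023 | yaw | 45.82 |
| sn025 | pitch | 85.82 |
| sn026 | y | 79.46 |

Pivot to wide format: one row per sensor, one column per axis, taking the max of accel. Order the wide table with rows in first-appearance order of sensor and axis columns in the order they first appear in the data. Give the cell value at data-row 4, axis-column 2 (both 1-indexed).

74.53

With rows in first-appearance order of sensor, row 4 is sensor=sn023. axis columns in first-appearance order: y, pitch, x, yaw; column 2 is pitch.
Long rows with sensor=sn023, axis=pitch: max(74.53, 67.47, 49.57) = 74.53.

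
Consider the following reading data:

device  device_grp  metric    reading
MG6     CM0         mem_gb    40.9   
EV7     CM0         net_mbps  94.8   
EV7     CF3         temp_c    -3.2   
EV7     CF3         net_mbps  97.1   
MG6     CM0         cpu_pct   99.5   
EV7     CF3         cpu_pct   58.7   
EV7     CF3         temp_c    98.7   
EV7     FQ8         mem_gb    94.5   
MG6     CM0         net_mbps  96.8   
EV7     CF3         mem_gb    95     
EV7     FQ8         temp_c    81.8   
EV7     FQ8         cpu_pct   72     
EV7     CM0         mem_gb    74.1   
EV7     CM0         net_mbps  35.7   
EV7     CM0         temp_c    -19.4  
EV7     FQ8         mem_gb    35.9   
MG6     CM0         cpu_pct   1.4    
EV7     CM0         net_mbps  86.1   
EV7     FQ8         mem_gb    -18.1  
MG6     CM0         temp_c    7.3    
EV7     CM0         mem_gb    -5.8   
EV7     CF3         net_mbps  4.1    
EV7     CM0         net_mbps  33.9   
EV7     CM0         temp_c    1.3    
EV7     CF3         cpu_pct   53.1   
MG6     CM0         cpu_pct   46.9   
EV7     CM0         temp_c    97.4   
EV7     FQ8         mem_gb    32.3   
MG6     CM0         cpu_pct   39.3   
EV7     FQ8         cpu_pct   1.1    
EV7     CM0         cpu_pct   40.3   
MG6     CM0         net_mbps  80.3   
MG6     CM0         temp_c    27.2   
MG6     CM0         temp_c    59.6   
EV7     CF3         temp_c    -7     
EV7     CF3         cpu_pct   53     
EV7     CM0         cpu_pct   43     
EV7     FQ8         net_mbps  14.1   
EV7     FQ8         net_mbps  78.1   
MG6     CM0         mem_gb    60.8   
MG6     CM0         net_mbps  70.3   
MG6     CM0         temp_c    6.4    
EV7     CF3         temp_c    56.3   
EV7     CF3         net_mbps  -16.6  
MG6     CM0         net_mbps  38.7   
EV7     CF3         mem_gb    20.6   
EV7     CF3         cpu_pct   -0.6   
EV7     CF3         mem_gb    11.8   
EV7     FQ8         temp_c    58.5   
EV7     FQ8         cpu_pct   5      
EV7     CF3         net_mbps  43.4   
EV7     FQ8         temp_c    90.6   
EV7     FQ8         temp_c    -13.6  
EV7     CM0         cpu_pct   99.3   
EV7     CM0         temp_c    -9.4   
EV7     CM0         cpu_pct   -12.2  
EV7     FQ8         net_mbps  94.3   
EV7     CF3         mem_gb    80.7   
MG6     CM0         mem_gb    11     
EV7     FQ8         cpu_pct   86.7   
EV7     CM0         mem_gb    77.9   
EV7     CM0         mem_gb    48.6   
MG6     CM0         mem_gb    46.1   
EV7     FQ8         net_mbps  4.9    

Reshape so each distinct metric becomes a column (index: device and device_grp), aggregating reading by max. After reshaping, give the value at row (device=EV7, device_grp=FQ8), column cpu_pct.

86.7

Rows with device=EV7, device_grp=FQ8 and metric=cpu_pct: reading values are 72, 1.1, 5, 86.7.
max(72, 1.1, 5, 86.7) = 86.7.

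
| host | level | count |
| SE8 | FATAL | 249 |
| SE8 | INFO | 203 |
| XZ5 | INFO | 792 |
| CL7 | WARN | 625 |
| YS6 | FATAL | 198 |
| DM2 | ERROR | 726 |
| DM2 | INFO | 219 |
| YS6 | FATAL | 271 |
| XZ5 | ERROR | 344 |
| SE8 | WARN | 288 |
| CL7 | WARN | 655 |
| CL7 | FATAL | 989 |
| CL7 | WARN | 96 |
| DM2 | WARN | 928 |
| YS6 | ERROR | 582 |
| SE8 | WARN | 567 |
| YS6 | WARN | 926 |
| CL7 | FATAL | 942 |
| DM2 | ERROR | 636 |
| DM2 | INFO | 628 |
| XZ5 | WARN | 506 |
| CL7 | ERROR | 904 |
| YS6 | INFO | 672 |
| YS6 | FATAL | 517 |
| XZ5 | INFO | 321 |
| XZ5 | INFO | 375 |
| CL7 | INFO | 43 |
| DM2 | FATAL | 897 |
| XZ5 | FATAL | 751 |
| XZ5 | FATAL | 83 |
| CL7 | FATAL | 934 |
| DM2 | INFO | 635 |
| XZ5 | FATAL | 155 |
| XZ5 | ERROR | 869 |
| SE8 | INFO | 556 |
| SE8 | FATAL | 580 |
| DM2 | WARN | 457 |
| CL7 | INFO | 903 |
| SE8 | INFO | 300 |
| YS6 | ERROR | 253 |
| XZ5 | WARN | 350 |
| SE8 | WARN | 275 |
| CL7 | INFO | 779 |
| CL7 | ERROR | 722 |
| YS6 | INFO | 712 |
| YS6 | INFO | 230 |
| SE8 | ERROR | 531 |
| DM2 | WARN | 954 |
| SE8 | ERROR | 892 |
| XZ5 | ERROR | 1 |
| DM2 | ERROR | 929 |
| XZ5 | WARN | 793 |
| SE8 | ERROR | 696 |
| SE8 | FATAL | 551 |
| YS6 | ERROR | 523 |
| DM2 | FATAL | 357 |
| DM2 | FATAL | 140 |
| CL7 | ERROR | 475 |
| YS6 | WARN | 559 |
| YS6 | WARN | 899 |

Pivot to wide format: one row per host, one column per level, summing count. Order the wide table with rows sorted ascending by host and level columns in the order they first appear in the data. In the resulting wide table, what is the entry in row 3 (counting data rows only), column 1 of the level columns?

1380

With rows sorted ascending by host, row 3 is host=SE8. level columns in first-appearance order: FATAL, INFO, WARN, ERROR; column 1 is FATAL.
Long rows with host=SE8, level=FATAL: 249 + 580 + 551 = 1380.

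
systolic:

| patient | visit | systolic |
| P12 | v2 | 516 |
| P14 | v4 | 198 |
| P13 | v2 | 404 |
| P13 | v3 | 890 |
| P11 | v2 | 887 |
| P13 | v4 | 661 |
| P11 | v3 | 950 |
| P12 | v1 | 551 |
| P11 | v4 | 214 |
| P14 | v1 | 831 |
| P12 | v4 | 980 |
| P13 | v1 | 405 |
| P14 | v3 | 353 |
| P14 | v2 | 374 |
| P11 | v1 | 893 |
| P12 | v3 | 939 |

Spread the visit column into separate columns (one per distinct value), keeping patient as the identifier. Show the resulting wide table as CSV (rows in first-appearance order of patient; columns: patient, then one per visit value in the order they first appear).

Columns: patient plus the 4 distinct visit values (v2, v4, v3, v1).
For example, row P12 column v2 takes systolic=516 from the long row (P12, v2).

patient,v2,v4,v3,v1
P12,516,980,939,551
P14,374,198,353,831
P13,404,661,890,405
P11,887,214,950,893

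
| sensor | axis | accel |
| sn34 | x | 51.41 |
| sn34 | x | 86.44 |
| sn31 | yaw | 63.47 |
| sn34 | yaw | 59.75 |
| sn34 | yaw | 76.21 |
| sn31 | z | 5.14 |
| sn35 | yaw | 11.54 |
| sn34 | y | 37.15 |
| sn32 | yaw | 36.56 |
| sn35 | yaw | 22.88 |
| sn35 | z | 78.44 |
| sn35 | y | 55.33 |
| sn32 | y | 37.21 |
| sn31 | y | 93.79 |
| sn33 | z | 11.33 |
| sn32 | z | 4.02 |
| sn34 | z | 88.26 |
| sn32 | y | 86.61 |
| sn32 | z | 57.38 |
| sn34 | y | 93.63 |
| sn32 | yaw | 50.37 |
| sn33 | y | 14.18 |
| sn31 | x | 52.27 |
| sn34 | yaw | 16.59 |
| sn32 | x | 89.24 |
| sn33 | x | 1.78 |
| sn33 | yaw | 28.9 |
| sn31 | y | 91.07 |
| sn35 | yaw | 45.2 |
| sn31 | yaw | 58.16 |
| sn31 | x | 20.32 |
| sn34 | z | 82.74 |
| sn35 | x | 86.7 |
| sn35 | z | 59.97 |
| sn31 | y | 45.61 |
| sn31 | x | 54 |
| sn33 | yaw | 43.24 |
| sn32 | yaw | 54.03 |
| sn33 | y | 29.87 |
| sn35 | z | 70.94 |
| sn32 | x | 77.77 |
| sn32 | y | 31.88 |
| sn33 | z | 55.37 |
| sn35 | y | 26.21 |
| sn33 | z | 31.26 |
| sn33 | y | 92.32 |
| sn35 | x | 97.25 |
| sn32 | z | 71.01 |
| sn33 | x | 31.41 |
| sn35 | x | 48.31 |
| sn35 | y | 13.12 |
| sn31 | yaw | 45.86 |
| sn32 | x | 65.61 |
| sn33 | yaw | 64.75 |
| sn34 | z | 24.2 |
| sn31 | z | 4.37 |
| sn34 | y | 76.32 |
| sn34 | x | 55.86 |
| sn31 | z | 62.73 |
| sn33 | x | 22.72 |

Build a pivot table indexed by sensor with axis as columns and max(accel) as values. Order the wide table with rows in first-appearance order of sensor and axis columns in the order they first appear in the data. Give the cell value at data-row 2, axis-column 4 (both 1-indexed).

With rows in first-appearance order of sensor, row 2 is sensor=sn31. axis columns in first-appearance order: x, yaw, z, y; column 4 is y.
Long rows with sensor=sn31, axis=y: max(93.79, 91.07, 45.61) = 93.79.

93.79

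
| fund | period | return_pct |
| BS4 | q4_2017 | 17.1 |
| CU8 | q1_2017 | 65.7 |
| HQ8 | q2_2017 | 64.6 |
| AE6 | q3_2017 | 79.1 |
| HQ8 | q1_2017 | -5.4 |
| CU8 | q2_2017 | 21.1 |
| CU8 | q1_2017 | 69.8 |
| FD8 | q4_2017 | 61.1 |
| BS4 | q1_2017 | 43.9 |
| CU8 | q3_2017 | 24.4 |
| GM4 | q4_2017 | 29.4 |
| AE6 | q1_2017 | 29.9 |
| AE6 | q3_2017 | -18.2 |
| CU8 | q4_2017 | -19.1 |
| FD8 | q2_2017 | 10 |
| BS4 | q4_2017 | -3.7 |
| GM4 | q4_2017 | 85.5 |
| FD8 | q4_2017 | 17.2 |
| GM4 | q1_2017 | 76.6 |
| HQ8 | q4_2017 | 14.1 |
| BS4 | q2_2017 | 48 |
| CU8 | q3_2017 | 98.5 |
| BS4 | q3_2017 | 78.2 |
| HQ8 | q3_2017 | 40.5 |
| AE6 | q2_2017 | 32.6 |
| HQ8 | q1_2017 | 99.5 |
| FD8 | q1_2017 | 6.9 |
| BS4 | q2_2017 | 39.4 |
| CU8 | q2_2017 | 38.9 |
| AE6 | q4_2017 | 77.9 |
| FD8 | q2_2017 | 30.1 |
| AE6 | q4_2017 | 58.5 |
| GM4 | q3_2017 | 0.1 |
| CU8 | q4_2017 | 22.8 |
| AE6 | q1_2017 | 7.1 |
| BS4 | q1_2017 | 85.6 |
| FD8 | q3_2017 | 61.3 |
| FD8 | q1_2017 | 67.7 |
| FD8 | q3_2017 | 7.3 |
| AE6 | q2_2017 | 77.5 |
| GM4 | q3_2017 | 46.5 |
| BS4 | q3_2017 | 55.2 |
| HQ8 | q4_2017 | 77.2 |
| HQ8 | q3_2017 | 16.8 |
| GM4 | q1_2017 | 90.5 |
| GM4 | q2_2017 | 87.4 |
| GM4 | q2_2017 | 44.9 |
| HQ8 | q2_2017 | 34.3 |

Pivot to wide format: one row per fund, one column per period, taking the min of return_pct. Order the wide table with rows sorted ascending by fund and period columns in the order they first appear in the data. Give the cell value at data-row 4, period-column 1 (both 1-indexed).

17.2

With rows sorted ascending by fund, row 4 is fund=FD8. period columns in first-appearance order: q4_2017, q1_2017, q2_2017, q3_2017; column 1 is q4_2017.
Long rows with fund=FD8, period=q4_2017: min(61.1, 17.2) = 17.2.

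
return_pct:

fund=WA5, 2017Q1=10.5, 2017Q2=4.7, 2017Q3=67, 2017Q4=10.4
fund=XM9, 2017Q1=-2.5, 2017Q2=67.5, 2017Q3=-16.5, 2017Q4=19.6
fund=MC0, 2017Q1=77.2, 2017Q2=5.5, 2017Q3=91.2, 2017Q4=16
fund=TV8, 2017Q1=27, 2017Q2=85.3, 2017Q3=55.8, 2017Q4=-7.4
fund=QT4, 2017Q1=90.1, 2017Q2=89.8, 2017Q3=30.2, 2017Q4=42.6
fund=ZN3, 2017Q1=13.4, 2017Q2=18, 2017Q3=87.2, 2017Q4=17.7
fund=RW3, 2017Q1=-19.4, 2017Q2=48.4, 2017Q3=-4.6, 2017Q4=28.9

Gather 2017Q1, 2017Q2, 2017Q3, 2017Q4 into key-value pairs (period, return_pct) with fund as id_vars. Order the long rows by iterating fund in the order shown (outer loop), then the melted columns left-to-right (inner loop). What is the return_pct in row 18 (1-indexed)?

28 rows total (7 × 4). Row 18: index ⌊(18-1)/4⌋ = 4 into fund → QT4; (18-1) mod 4 = 1 into the melted columns → 2017Q2.
So row 18 is (QT4, 2017Q2, 89.8); return_pct = 89.8.

89.8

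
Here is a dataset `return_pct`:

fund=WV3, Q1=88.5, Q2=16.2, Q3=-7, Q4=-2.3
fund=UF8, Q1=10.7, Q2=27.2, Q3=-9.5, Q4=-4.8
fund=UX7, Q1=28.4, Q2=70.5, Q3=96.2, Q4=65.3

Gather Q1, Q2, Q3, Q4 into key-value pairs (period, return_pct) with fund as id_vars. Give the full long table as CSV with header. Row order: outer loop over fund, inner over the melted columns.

fund,period,return_pct
WV3,Q1,88.5
WV3,Q2,16.2
WV3,Q3,-7
WV3,Q4,-2.3
UF8,Q1,10.7
UF8,Q2,27.2
UF8,Q3,-9.5
UF8,Q4,-4.8
UX7,Q1,28.4
UX7,Q2,70.5
UX7,Q3,96.2
UX7,Q4,65.3

Each (fund, column) pair becomes one row: 3 × 4 = 12 rows.
For example, (WV3, Q1) → return_pct=88.5.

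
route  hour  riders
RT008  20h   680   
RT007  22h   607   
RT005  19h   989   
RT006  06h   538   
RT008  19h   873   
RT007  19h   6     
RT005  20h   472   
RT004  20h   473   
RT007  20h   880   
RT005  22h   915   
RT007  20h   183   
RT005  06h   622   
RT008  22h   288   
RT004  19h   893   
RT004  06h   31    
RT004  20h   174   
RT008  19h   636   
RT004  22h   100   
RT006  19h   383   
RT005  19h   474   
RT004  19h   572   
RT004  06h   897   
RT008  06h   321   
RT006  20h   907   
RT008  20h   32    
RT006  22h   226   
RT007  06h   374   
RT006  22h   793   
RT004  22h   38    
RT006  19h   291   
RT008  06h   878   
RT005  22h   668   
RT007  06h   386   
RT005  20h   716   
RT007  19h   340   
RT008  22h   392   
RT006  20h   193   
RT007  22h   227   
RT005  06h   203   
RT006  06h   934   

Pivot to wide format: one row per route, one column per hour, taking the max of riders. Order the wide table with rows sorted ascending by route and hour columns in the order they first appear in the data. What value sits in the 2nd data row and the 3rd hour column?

989

With rows sorted ascending by route, row 2 is route=RT005. hour columns in first-appearance order: 20h, 22h, 19h, 06h; column 3 is 19h.
Long rows with route=RT005, hour=19h: max(989, 474) = 989.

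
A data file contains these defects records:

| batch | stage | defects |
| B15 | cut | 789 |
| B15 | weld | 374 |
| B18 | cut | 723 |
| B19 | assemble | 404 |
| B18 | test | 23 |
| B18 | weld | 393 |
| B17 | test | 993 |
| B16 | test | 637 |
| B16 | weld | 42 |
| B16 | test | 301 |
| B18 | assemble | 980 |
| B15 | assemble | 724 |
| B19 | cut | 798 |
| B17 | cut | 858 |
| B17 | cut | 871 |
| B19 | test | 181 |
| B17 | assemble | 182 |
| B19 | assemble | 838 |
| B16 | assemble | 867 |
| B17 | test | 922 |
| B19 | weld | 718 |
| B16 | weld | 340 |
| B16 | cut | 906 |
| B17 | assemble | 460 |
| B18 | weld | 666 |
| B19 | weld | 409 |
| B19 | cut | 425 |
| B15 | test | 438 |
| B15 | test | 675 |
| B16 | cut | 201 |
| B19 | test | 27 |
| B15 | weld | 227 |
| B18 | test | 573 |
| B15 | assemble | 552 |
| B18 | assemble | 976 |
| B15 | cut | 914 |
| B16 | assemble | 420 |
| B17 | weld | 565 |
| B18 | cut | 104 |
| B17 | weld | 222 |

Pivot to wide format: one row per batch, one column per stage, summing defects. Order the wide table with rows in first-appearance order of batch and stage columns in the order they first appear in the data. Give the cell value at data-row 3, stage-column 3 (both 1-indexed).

1242

With rows in first-appearance order of batch, row 3 is batch=B19. stage columns in first-appearance order: cut, weld, assemble, test; column 3 is assemble.
Long rows with batch=B19, stage=assemble: 404 + 838 = 1242.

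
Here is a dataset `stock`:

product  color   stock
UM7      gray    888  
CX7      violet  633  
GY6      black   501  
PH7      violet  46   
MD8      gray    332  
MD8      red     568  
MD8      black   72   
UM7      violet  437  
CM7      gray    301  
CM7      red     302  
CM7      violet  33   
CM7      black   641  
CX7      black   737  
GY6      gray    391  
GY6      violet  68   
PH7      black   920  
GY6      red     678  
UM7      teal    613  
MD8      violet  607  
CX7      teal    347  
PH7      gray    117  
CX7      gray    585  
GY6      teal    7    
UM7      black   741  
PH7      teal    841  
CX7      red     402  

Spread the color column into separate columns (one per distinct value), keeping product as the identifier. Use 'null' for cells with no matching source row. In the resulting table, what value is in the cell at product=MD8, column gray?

The long row with product=MD8, color=gray has stock=332.

332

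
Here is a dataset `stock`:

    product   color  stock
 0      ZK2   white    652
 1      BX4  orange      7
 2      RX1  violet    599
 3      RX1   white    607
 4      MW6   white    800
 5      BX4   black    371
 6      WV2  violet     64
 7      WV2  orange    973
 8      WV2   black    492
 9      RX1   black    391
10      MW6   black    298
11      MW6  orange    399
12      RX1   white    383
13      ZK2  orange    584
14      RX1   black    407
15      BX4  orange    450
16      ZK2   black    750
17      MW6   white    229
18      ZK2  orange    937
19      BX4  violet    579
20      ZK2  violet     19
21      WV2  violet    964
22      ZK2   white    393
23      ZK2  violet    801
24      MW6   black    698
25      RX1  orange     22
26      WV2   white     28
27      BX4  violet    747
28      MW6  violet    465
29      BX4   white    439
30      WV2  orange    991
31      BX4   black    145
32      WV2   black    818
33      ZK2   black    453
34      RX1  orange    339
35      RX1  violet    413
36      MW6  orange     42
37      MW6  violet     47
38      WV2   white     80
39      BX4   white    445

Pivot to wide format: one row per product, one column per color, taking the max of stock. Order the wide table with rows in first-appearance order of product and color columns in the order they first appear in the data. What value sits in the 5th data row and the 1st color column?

80

With rows in first-appearance order of product, row 5 is product=WV2. color columns in first-appearance order: white, orange, violet, black; column 1 is white.
Long rows with product=WV2, color=white: max(28, 80) = 80.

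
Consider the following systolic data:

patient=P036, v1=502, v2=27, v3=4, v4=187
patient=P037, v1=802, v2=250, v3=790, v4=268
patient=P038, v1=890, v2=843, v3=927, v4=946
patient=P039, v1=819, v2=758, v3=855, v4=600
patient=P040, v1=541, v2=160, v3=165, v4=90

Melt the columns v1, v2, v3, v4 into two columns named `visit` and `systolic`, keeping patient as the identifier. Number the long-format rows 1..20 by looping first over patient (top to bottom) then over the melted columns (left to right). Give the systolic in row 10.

20 rows total (5 × 4). Row 10: index ⌊(10-1)/4⌋ = 2 into patient → P038; (10-1) mod 4 = 1 into the melted columns → v2.
So row 10 is (P038, v2, 843); systolic = 843.

843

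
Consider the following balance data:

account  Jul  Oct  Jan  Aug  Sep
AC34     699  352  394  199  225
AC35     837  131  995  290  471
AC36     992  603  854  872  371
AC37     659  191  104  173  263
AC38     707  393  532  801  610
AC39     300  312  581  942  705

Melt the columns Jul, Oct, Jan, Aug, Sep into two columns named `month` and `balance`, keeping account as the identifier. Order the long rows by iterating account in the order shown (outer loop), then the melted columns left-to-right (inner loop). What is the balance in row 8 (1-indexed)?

30 rows total (6 × 5). Row 8: index ⌊(8-1)/5⌋ = 1 into account → AC35; (8-1) mod 5 = 2 into the melted columns → Jan.
So row 8 is (AC35, Jan, 995); balance = 995.

995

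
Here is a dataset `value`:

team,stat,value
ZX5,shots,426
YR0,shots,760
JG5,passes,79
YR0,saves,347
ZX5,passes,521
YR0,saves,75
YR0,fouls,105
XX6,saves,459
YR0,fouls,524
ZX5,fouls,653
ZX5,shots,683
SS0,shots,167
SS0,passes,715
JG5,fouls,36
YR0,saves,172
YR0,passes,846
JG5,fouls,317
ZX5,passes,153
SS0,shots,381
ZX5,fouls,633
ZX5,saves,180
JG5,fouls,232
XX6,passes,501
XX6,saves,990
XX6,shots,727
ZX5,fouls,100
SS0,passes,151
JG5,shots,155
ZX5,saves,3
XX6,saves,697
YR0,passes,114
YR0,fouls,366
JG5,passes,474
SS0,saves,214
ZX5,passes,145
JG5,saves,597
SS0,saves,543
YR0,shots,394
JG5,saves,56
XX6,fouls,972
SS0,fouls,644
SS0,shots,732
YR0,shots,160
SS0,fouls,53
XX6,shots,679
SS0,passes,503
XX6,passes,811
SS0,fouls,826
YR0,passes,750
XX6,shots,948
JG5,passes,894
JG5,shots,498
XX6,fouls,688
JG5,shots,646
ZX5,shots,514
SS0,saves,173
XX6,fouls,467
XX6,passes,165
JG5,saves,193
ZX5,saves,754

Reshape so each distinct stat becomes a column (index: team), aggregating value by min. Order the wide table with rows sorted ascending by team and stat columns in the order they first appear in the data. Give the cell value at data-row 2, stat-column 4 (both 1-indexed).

53

With rows sorted ascending by team, row 2 is team=SS0. stat columns in first-appearance order: shots, passes, saves, fouls; column 4 is fouls.
Long rows with team=SS0, stat=fouls: min(644, 53, 826) = 53.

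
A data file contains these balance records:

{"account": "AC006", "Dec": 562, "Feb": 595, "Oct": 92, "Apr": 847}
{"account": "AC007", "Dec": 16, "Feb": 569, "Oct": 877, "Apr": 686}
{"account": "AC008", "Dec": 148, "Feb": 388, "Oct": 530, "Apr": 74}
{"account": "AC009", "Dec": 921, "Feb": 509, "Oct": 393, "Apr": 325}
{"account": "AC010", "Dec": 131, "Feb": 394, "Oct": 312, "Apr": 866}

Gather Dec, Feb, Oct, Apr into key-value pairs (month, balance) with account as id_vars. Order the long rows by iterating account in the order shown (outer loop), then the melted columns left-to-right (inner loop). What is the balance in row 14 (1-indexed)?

20 rows total (5 × 4). Row 14: index ⌊(14-1)/4⌋ = 3 into account → AC009; (14-1) mod 4 = 1 into the melted columns → Feb.
So row 14 is (AC009, Feb, 509); balance = 509.

509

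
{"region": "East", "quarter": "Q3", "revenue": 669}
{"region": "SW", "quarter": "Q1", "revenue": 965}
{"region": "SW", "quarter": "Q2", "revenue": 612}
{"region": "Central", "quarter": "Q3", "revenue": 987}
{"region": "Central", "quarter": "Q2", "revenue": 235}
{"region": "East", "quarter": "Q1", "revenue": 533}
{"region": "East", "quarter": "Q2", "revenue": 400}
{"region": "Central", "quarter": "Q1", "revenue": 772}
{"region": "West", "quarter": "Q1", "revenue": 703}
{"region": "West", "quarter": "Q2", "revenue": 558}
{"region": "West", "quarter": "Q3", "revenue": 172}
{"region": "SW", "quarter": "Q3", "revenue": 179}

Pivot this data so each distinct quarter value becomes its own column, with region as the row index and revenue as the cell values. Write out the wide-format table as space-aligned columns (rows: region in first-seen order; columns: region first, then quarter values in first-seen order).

Columns: region plus the 3 distinct quarter values (Q3, Q1, Q2).
For example, row East column Q3 takes revenue=669 from the long row (East, Q3).

region   Q3   Q1   Q2 
East     669  533  400
SW       179  965  612
Central  987  772  235
West     172  703  558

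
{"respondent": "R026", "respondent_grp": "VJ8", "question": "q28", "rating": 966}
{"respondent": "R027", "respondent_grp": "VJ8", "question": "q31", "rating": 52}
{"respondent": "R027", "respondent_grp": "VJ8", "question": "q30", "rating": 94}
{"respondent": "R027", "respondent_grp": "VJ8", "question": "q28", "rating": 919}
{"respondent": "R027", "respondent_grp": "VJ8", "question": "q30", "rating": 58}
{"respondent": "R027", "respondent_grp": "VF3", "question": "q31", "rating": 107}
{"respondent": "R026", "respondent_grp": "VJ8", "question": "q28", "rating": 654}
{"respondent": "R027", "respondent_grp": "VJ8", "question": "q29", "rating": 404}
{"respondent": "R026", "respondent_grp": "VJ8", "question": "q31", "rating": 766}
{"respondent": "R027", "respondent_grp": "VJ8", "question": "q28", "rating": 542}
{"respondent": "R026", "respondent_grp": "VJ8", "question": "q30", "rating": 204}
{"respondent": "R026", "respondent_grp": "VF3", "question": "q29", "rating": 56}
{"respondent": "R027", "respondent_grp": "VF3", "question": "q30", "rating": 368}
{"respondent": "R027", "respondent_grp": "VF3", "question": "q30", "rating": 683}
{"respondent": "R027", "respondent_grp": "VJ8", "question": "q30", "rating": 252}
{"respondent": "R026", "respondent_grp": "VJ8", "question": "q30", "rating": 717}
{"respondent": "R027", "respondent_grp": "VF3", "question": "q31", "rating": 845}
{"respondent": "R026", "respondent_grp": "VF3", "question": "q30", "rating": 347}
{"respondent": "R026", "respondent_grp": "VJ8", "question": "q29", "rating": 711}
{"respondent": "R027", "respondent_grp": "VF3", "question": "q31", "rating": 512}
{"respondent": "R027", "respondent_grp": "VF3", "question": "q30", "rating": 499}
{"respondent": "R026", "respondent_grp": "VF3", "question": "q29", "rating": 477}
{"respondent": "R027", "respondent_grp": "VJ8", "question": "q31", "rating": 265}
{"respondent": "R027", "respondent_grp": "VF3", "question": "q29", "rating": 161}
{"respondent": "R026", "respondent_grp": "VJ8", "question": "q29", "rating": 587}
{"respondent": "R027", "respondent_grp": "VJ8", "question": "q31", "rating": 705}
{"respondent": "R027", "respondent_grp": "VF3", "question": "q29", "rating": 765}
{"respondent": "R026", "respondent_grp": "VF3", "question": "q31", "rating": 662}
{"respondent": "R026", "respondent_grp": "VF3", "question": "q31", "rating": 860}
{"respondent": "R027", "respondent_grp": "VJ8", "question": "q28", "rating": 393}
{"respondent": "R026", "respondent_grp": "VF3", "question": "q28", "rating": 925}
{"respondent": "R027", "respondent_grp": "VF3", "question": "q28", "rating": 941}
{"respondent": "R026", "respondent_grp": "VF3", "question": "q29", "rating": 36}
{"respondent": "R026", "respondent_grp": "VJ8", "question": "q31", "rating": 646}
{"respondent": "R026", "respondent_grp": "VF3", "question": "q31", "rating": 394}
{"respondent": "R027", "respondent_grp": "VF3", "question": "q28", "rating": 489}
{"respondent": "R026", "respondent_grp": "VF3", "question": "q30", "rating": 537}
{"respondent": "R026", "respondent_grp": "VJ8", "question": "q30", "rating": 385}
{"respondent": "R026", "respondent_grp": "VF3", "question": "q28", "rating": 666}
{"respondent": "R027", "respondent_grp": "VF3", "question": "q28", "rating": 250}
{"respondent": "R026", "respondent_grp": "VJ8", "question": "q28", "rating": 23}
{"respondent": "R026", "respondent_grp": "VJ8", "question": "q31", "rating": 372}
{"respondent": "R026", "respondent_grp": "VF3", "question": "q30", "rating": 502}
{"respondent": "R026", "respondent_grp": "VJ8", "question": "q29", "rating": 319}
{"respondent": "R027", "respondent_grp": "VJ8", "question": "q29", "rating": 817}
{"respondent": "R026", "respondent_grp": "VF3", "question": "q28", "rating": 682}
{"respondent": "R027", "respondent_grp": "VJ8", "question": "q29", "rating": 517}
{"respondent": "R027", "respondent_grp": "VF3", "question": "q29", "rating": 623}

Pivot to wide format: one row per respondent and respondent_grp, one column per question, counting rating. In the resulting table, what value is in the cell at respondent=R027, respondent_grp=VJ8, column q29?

Rows with respondent=R027, respondent_grp=VJ8 and question=q29: rating values are 404, 817, 517.
3 rows match — count = 3.

3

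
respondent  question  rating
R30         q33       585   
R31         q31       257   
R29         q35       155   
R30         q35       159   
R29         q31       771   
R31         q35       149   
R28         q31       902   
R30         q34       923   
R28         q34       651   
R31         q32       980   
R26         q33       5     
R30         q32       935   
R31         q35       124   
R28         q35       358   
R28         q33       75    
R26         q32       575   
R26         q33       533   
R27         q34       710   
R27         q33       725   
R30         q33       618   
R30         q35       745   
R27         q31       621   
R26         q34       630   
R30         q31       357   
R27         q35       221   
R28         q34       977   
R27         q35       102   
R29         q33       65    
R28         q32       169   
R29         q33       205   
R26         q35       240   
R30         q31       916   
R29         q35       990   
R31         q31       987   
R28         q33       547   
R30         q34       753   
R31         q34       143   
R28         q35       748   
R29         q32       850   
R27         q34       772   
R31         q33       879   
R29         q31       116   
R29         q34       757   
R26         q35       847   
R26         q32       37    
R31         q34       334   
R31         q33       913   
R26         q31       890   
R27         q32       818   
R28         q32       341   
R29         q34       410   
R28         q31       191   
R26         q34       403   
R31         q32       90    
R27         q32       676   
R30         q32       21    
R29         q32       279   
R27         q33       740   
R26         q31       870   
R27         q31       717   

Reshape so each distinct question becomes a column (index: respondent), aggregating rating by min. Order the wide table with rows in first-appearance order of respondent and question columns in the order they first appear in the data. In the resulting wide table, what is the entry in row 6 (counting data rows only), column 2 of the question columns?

621

With rows in first-appearance order of respondent, row 6 is respondent=R27. question columns in first-appearance order: q33, q31, q35, q34, q32; column 2 is q31.
Long rows with respondent=R27, question=q31: min(621, 717) = 621.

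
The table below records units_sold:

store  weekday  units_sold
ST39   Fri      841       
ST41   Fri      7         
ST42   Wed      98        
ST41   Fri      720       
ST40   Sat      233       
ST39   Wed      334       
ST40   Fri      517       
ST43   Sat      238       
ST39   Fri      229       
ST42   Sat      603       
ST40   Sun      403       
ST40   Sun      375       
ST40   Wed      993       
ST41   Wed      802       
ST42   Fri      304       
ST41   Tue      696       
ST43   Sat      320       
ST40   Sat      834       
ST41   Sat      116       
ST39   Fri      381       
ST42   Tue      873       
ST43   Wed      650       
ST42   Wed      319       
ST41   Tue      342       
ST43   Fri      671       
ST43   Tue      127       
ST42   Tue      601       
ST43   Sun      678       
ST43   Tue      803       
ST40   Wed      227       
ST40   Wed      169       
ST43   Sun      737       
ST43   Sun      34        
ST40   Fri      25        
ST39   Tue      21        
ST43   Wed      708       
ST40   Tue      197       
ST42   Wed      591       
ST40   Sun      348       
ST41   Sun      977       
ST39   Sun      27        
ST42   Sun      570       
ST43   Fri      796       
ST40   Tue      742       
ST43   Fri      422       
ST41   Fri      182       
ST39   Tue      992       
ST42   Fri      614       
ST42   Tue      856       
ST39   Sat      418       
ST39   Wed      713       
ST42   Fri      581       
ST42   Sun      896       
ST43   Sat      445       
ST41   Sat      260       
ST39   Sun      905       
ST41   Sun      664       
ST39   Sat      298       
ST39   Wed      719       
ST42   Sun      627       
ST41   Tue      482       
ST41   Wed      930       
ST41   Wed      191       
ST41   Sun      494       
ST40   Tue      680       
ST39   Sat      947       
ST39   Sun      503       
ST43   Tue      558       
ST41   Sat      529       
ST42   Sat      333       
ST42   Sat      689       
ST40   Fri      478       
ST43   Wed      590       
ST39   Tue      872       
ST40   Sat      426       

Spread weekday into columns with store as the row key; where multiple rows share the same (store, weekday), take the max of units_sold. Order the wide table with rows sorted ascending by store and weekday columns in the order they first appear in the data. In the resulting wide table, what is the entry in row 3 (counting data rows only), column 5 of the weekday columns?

With rows sorted ascending by store, row 3 is store=ST41. weekday columns in first-appearance order: Fri, Wed, Sat, Sun, Tue; column 5 is Tue.
Long rows with store=ST41, weekday=Tue: max(696, 342, 482) = 696.

696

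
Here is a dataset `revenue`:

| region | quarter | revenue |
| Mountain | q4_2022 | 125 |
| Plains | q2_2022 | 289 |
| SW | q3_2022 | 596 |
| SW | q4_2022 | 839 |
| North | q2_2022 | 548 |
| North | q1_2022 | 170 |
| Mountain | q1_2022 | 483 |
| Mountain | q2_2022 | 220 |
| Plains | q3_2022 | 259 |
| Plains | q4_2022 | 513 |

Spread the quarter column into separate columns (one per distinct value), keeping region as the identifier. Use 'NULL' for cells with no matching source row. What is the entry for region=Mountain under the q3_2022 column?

NULL

No long-format row has region=Mountain and quarter=q3_2022, so the cell is NULL.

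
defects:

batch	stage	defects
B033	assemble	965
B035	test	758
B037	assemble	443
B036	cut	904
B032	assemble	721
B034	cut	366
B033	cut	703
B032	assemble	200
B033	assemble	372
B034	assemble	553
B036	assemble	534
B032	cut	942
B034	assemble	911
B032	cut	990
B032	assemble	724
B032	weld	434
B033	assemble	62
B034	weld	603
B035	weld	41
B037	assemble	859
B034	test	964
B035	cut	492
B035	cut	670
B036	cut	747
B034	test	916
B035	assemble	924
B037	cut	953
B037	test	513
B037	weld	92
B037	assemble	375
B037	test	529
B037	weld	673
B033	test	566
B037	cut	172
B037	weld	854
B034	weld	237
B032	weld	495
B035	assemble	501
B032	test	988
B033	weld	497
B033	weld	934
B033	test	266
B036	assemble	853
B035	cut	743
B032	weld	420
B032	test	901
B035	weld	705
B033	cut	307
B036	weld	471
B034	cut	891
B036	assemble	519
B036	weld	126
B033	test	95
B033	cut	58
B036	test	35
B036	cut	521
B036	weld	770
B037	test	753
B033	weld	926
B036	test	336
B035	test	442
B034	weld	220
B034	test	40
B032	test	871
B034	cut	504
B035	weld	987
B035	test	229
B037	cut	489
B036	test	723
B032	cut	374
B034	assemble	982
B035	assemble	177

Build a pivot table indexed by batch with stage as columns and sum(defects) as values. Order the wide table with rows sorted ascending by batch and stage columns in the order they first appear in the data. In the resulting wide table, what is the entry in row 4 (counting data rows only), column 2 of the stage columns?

With rows sorted ascending by batch, row 4 is batch=B035. stage columns in first-appearance order: assemble, test, cut, weld; column 2 is test.
Long rows with batch=B035, stage=test: 758 + 442 + 229 = 1429.

1429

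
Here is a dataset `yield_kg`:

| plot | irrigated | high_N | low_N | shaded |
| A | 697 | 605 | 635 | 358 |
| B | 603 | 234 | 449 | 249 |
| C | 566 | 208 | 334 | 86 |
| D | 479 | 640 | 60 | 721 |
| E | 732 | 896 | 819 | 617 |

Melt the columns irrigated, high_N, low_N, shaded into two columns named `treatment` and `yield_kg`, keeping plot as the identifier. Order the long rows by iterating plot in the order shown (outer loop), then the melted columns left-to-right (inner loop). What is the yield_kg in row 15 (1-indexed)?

60

20 rows total (5 × 4). Row 15: index ⌊(15-1)/4⌋ = 3 into plot → D; (15-1) mod 4 = 2 into the melted columns → low_N.
So row 15 is (D, low_N, 60); yield_kg = 60.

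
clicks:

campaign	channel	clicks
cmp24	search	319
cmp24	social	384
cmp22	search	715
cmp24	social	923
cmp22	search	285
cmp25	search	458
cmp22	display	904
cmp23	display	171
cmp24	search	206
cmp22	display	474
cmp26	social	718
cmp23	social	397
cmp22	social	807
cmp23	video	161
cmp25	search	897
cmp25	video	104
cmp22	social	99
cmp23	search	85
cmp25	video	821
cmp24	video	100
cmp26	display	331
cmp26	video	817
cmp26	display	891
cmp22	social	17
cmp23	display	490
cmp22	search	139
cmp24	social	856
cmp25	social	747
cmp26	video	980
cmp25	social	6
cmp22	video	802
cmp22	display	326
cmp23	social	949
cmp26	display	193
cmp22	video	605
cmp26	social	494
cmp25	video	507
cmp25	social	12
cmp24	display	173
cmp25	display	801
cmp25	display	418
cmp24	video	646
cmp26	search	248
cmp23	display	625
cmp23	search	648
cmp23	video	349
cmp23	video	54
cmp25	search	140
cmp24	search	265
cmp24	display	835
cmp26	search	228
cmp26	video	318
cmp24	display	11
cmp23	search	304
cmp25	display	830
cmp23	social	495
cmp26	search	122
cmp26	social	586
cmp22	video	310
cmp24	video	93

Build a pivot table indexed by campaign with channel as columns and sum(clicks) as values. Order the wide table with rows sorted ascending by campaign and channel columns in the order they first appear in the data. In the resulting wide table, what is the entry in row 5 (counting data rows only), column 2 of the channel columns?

With rows sorted ascending by campaign, row 5 is campaign=cmp26. channel columns in first-appearance order: search, social, display, video; column 2 is social.
Long rows with campaign=cmp26, channel=social: 718 + 494 + 586 = 1798.

1798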